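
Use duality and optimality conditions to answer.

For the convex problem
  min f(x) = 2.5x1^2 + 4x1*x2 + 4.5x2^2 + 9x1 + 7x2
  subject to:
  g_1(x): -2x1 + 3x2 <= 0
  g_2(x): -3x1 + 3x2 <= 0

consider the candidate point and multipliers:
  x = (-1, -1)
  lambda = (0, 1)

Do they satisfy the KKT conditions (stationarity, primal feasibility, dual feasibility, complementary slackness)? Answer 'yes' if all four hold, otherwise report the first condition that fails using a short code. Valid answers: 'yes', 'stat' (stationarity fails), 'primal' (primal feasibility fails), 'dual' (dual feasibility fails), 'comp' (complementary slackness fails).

Gradient of f: grad f(x) = Q x + c = (0, -6)
Constraint values g_i(x) = a_i^T x - b_i:
  g_1((-1, -1)) = -1
  g_2((-1, -1)) = 0
Stationarity residual: grad f(x) + sum_i lambda_i a_i = (-3, -3)
  -> stationarity FAILS
Primal feasibility (all g_i <= 0): OK
Dual feasibility (all lambda_i >= 0): OK
Complementary slackness (lambda_i * g_i(x) = 0 for all i): OK

Verdict: the first failing condition is stationarity -> stat.

stat


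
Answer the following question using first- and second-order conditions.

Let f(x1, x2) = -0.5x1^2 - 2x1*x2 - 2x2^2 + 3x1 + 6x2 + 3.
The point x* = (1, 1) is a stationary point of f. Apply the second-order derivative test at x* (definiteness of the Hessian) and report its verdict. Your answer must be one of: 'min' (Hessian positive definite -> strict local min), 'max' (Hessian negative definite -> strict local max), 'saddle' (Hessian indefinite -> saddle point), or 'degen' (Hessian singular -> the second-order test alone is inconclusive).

Compute the Hessian H = grad^2 f:
  H = [[-1, -2], [-2, -4]]
Verify stationarity: grad f(x*) = H x* + g = (0, 0).
Eigenvalues of H: -5, 0.
H has a zero eigenvalue (singular; negative semidefinite but not definite), so H is neither positive definite, negative definite, nor indefinite. The second-order test alone is inconclusive -> degen.
(Indeed, f is constant along the null direction of H through x*, so x* is not a strict local extremum.)

degen


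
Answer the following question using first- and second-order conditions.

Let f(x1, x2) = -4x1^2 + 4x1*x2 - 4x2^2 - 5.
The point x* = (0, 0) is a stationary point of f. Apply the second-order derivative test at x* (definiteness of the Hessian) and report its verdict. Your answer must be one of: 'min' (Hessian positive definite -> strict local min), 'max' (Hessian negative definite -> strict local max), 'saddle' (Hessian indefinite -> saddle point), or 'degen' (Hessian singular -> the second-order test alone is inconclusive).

Compute the Hessian H = grad^2 f:
  H = [[-8, 4], [4, -8]]
Verify stationarity: grad f(x*) = H x* + g = (0, 0).
Eigenvalues of H: -12, -4.
Both eigenvalues < 0, so H is negative definite -> x* is a strict local max.

max


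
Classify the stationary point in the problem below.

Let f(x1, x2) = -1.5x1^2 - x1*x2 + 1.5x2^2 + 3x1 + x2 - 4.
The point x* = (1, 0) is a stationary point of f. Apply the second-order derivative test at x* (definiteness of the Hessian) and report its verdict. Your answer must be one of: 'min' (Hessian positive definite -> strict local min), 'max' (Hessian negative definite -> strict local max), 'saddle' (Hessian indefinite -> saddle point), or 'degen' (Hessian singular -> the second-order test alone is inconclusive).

Compute the Hessian H = grad^2 f:
  H = [[-3, -1], [-1, 3]]
Verify stationarity: grad f(x*) = H x* + g = (0, 0).
Eigenvalues of H: -3.1623, 3.1623.
Eigenvalues have mixed signs, so H is indefinite -> x* is a saddle point.

saddle


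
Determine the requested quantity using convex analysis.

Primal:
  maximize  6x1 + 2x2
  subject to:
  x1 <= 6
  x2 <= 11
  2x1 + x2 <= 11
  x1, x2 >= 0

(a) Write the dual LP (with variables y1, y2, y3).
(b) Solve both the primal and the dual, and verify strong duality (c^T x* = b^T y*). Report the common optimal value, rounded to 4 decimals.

The standard primal-dual pair for 'max c^T x s.t. A x <= b, x >= 0' is:
  Dual:  min b^T y  s.t.  A^T y >= c,  y >= 0.

So the dual LP is:
  minimize  6y1 + 11y2 + 11y3
  subject to:
    y1 + 2y3 >= 6
    y2 + y3 >= 2
    y1, y2, y3 >= 0

Solving the primal: x* = (5.5, 0).
  primal value c^T x* = 33.
Solving the dual: y* = (0, 0, 3).
  dual value b^T y* = 33.
Strong duality: c^T x* = b^T y*. Confirmed.

33


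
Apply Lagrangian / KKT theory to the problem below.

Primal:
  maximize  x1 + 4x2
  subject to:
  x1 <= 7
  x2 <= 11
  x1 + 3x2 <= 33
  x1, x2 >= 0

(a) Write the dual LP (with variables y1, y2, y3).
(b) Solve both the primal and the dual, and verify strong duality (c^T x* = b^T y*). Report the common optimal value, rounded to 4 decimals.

The standard primal-dual pair for 'max c^T x s.t. A x <= b, x >= 0' is:
  Dual:  min b^T y  s.t.  A^T y >= c,  y >= 0.

So the dual LP is:
  minimize  7y1 + 11y2 + 33y3
  subject to:
    y1 + y3 >= 1
    y2 + 3y3 >= 4
    y1, y2, y3 >= 0

Solving the primal: x* = (0, 11).
  primal value c^T x* = 44.
Solving the dual: y* = (0, 0, 1.3333).
  dual value b^T y* = 44.
Strong duality: c^T x* = b^T y*. Confirmed.

44


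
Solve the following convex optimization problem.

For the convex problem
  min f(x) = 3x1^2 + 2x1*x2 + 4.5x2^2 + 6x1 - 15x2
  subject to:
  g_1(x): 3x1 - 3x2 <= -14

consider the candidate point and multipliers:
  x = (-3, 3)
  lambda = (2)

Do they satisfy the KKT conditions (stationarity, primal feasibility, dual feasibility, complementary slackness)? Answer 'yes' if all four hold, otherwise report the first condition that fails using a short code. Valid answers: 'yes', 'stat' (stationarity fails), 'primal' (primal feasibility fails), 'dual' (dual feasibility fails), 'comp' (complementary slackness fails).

Gradient of f: grad f(x) = Q x + c = (-6, 6)
Constraint values g_i(x) = a_i^T x - b_i:
  g_1((-3, 3)) = -4
Stationarity residual: grad f(x) + sum_i lambda_i a_i = (0, 0)
  -> stationarity OK
Primal feasibility (all g_i <= 0): OK
Dual feasibility (all lambda_i >= 0): OK
Complementary slackness (lambda_i * g_i(x) = 0 for all i): FAILS

Verdict: the first failing condition is complementary_slackness -> comp.

comp


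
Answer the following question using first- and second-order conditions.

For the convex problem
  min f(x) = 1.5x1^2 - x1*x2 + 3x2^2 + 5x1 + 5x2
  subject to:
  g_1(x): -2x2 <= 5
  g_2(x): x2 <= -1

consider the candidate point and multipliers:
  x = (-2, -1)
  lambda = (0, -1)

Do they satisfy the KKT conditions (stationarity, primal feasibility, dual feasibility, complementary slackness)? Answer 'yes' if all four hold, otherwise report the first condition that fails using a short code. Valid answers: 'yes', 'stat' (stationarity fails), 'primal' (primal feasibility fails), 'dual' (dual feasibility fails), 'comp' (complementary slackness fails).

Gradient of f: grad f(x) = Q x + c = (0, 1)
Constraint values g_i(x) = a_i^T x - b_i:
  g_1((-2, -1)) = -3
  g_2((-2, -1)) = 0
Stationarity residual: grad f(x) + sum_i lambda_i a_i = (0, 0)
  -> stationarity OK
Primal feasibility (all g_i <= 0): OK
Dual feasibility (all lambda_i >= 0): FAILS
Complementary slackness (lambda_i * g_i(x) = 0 for all i): OK

Verdict: the first failing condition is dual_feasibility -> dual.

dual


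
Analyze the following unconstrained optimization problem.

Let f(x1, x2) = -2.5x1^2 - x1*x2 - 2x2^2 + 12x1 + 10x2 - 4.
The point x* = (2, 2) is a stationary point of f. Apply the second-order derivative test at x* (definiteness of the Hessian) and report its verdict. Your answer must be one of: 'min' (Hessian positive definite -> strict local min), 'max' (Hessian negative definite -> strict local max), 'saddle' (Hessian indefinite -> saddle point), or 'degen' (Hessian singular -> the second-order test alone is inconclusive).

Compute the Hessian H = grad^2 f:
  H = [[-5, -1], [-1, -4]]
Verify stationarity: grad f(x*) = H x* + g = (0, 0).
Eigenvalues of H: -5.618, -3.382.
Both eigenvalues < 0, so H is negative definite -> x* is a strict local max.

max


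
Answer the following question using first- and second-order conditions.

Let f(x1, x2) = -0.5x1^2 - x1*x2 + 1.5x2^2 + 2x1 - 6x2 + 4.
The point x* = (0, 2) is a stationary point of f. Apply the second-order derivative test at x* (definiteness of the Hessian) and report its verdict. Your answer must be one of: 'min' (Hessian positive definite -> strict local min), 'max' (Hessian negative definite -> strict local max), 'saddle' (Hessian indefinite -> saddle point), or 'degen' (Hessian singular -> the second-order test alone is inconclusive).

Compute the Hessian H = grad^2 f:
  H = [[-1, -1], [-1, 3]]
Verify stationarity: grad f(x*) = H x* + g = (0, 0).
Eigenvalues of H: -1.2361, 3.2361.
Eigenvalues have mixed signs, so H is indefinite -> x* is a saddle point.

saddle


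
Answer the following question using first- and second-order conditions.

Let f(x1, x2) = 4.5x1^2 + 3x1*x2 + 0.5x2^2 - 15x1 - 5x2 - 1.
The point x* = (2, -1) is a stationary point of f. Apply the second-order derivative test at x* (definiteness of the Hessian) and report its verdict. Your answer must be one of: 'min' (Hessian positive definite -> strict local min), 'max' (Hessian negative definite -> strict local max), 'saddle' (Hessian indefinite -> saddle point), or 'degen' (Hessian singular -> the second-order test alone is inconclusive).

Compute the Hessian H = grad^2 f:
  H = [[9, 3], [3, 1]]
Verify stationarity: grad f(x*) = H x* + g = (0, 0).
Eigenvalues of H: 0, 10.
H has a zero eigenvalue (singular; positive semidefinite but not definite), so H is neither positive definite, negative definite, nor indefinite. The second-order test alone is inconclusive -> degen.
(Indeed, f is constant along the null direction of H through x*, so x* is not a strict local extremum.)

degen


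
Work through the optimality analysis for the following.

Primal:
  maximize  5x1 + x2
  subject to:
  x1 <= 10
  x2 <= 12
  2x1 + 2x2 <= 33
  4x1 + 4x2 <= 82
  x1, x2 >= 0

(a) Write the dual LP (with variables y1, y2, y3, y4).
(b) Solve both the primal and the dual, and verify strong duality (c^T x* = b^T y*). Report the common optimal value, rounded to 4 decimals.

The standard primal-dual pair for 'max c^T x s.t. A x <= b, x >= 0' is:
  Dual:  min b^T y  s.t.  A^T y >= c,  y >= 0.

So the dual LP is:
  minimize  10y1 + 12y2 + 33y3 + 82y4
  subject to:
    y1 + 2y3 + 4y4 >= 5
    y2 + 2y3 + 4y4 >= 1
    y1, y2, y3, y4 >= 0

Solving the primal: x* = (10, 6.5).
  primal value c^T x* = 56.5.
Solving the dual: y* = (4, 0, 0.5, 0).
  dual value b^T y* = 56.5.
Strong duality: c^T x* = b^T y*. Confirmed.

56.5


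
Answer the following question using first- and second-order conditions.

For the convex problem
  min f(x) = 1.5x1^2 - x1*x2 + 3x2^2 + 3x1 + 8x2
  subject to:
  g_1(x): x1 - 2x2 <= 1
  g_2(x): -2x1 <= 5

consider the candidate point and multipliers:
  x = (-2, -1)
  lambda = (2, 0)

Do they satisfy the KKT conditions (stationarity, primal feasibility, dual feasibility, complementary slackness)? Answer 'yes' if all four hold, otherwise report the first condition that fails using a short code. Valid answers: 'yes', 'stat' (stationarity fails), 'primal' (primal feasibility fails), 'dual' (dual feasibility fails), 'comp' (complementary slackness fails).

Gradient of f: grad f(x) = Q x + c = (-2, 4)
Constraint values g_i(x) = a_i^T x - b_i:
  g_1((-2, -1)) = -1
  g_2((-2, -1)) = -1
Stationarity residual: grad f(x) + sum_i lambda_i a_i = (0, 0)
  -> stationarity OK
Primal feasibility (all g_i <= 0): OK
Dual feasibility (all lambda_i >= 0): OK
Complementary slackness (lambda_i * g_i(x) = 0 for all i): FAILS

Verdict: the first failing condition is complementary_slackness -> comp.

comp


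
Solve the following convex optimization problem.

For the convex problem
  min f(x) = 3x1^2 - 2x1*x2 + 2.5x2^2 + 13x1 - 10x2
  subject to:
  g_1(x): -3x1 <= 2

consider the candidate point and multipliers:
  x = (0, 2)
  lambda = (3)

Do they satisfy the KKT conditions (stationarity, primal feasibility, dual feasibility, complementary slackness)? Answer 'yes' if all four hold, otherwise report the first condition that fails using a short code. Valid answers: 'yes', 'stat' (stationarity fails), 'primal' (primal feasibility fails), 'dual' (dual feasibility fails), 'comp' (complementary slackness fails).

Gradient of f: grad f(x) = Q x + c = (9, 0)
Constraint values g_i(x) = a_i^T x - b_i:
  g_1((0, 2)) = -2
Stationarity residual: grad f(x) + sum_i lambda_i a_i = (0, 0)
  -> stationarity OK
Primal feasibility (all g_i <= 0): OK
Dual feasibility (all lambda_i >= 0): OK
Complementary slackness (lambda_i * g_i(x) = 0 for all i): FAILS

Verdict: the first failing condition is complementary_slackness -> comp.

comp


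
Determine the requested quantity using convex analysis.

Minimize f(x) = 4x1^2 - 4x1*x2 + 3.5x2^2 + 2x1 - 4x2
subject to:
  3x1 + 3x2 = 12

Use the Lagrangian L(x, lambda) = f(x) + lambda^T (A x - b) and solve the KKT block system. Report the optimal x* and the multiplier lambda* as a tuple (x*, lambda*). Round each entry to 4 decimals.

Form the Lagrangian:
  L(x, lambda) = (1/2) x^T Q x + c^T x + lambda^T (A x - b)
Stationarity (grad_x L = 0): Q x + c + A^T lambda = 0.
Primal feasibility: A x = b.

This gives the KKT block system:
  [ Q   A^T ] [ x     ]   [-c ]
  [ A    0  ] [ lambda ] = [ b ]

Solving the linear system:
  x*      = (1.6522, 2.3478)
  lambda* = (-1.942)
  f(x*)   = 8.6087

x* = (1.6522, 2.3478), lambda* = (-1.942)


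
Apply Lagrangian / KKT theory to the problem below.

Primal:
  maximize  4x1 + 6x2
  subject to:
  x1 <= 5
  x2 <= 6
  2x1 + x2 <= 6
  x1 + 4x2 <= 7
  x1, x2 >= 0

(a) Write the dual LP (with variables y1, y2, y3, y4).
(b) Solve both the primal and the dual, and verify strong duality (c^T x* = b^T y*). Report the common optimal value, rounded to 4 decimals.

The standard primal-dual pair for 'max c^T x s.t. A x <= b, x >= 0' is:
  Dual:  min b^T y  s.t.  A^T y >= c,  y >= 0.

So the dual LP is:
  minimize  5y1 + 6y2 + 6y3 + 7y4
  subject to:
    y1 + 2y3 + y4 >= 4
    y2 + y3 + 4y4 >= 6
    y1, y2, y3, y4 >= 0

Solving the primal: x* = (2.4286, 1.1429).
  primal value c^T x* = 16.5714.
Solving the dual: y* = (0, 0, 1.4286, 1.1429).
  dual value b^T y* = 16.5714.
Strong duality: c^T x* = b^T y*. Confirmed.

16.5714


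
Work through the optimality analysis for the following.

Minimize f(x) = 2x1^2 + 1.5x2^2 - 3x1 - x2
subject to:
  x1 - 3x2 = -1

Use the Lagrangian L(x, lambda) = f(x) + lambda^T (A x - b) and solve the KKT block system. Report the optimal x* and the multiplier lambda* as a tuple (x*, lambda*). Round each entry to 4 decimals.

Form the Lagrangian:
  L(x, lambda) = (1/2) x^T Q x + c^T x + lambda^T (A x - b)
Stationarity (grad_x L = 0): Q x + c + A^T lambda = 0.
Primal feasibility: A x = b.

This gives the KKT block system:
  [ Q   A^T ] [ x     ]   [-c ]
  [ A    0  ] [ lambda ] = [ b ]

Solving the linear system:
  x*      = (0.6923, 0.5641)
  lambda* = (0.2308)
  f(x*)   = -1.2051

x* = (0.6923, 0.5641), lambda* = (0.2308)


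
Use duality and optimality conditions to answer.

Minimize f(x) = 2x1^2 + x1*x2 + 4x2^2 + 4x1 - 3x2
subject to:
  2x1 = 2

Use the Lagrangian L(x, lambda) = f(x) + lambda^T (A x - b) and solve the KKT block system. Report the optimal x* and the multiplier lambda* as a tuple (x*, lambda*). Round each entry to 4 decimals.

Form the Lagrangian:
  L(x, lambda) = (1/2) x^T Q x + c^T x + lambda^T (A x - b)
Stationarity (grad_x L = 0): Q x + c + A^T lambda = 0.
Primal feasibility: A x = b.

This gives the KKT block system:
  [ Q   A^T ] [ x     ]   [-c ]
  [ A    0  ] [ lambda ] = [ b ]

Solving the linear system:
  x*      = (1, 0.25)
  lambda* = (-4.125)
  f(x*)   = 5.75

x* = (1, 0.25), lambda* = (-4.125)


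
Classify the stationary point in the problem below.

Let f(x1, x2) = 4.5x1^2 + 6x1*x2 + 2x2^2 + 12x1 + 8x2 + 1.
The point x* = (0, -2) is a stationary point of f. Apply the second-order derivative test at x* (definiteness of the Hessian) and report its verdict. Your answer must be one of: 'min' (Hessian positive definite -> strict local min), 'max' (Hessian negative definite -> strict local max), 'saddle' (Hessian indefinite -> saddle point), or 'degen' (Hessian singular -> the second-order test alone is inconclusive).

Compute the Hessian H = grad^2 f:
  H = [[9, 6], [6, 4]]
Verify stationarity: grad f(x*) = H x* + g = (0, 0).
Eigenvalues of H: 0, 13.
H has a zero eigenvalue (singular; positive semidefinite but not definite), so H is neither positive definite, negative definite, nor indefinite. The second-order test alone is inconclusive -> degen.
(Indeed, f is constant along the null direction of H through x*, so x* is not a strict local extremum.)

degen


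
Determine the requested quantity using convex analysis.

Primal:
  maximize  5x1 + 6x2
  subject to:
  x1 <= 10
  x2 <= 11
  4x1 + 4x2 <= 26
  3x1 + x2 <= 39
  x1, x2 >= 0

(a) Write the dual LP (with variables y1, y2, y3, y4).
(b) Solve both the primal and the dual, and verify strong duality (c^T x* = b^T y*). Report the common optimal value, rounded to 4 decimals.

The standard primal-dual pair for 'max c^T x s.t. A x <= b, x >= 0' is:
  Dual:  min b^T y  s.t.  A^T y >= c,  y >= 0.

So the dual LP is:
  minimize  10y1 + 11y2 + 26y3 + 39y4
  subject to:
    y1 + 4y3 + 3y4 >= 5
    y2 + 4y3 + y4 >= 6
    y1, y2, y3, y4 >= 0

Solving the primal: x* = (0, 6.5).
  primal value c^T x* = 39.
Solving the dual: y* = (0, 0, 1.5, 0).
  dual value b^T y* = 39.
Strong duality: c^T x* = b^T y*. Confirmed.

39


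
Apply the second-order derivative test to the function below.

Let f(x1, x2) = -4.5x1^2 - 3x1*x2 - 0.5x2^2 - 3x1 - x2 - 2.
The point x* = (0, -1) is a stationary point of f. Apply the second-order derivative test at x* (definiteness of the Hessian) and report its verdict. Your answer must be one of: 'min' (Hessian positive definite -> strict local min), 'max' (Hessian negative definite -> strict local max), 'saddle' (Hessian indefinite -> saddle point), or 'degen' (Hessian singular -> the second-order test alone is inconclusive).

Compute the Hessian H = grad^2 f:
  H = [[-9, -3], [-3, -1]]
Verify stationarity: grad f(x*) = H x* + g = (0, 0).
Eigenvalues of H: -10, 0.
H has a zero eigenvalue (singular; negative semidefinite but not definite), so H is neither positive definite, negative definite, nor indefinite. The second-order test alone is inconclusive -> degen.
(Indeed, f is constant along the null direction of H through x*, so x* is not a strict local extremum.)

degen


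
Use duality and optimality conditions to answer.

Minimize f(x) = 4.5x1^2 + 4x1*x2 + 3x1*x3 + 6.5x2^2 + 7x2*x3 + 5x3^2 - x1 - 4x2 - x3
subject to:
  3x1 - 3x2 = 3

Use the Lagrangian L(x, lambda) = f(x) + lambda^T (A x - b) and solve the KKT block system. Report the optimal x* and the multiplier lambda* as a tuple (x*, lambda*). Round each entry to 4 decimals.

Form the Lagrangian:
  L(x, lambda) = (1/2) x^T Q x + c^T x + lambda^T (A x - b)
Stationarity (grad_x L = 0): Q x + c + A^T lambda = 0.
Primal feasibility: A x = b.

This gives the KKT block system:
  [ Q   A^T ] [ x     ]   [-c ]
  [ A    0  ] [ lambda ] = [ b ]

Solving the linear system:
  x*      = (0.7, -0.3, 0.1)
  lambda* = (-1.4667)
  f(x*)   = 2.4

x* = (0.7, -0.3, 0.1), lambda* = (-1.4667)


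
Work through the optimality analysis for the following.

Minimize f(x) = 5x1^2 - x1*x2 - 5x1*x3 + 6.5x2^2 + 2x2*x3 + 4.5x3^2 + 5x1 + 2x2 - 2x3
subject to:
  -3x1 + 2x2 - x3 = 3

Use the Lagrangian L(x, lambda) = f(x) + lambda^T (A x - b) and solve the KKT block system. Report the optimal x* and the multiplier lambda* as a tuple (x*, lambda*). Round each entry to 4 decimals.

Form the Lagrangian:
  L(x, lambda) = (1/2) x^T Q x + c^T x + lambda^T (A x - b)
Stationarity (grad_x L = 0): Q x + c + A^T lambda = 0.
Primal feasibility: A x = b.

This gives the KKT block system:
  [ Q   A^T ] [ x     ]   [-c ]
  [ A    0  ] [ lambda ] = [ b ]

Solving the linear system:
  x*      = (-0.9143, -0.0512, -0.3594)
  lambda* = (-0.7651)
  f(x*)   = -0.83

x* = (-0.9143, -0.0512, -0.3594), lambda* = (-0.7651)


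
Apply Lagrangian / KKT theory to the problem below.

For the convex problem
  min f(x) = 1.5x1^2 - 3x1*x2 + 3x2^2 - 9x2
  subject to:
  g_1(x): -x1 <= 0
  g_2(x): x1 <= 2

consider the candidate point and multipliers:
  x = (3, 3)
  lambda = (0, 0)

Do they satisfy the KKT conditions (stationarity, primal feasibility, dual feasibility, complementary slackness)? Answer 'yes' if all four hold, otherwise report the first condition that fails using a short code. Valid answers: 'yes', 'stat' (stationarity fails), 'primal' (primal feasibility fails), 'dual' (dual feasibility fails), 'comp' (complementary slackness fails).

Gradient of f: grad f(x) = Q x + c = (0, 0)
Constraint values g_i(x) = a_i^T x - b_i:
  g_1((3, 3)) = -3
  g_2((3, 3)) = 1
Stationarity residual: grad f(x) + sum_i lambda_i a_i = (0, 0)
  -> stationarity OK
Primal feasibility (all g_i <= 0): FAILS
Dual feasibility (all lambda_i >= 0): OK
Complementary slackness (lambda_i * g_i(x) = 0 for all i): OK

Verdict: the first failing condition is primal_feasibility -> primal.

primal


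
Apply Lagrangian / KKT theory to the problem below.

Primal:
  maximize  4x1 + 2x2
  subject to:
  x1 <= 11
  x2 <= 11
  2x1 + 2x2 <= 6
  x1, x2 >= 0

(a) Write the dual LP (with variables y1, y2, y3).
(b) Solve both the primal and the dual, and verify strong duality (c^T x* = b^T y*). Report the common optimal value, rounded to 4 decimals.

The standard primal-dual pair for 'max c^T x s.t. A x <= b, x >= 0' is:
  Dual:  min b^T y  s.t.  A^T y >= c,  y >= 0.

So the dual LP is:
  minimize  11y1 + 11y2 + 6y3
  subject to:
    y1 + 2y3 >= 4
    y2 + 2y3 >= 2
    y1, y2, y3 >= 0

Solving the primal: x* = (3, 0).
  primal value c^T x* = 12.
Solving the dual: y* = (0, 0, 2).
  dual value b^T y* = 12.
Strong duality: c^T x* = b^T y*. Confirmed.

12


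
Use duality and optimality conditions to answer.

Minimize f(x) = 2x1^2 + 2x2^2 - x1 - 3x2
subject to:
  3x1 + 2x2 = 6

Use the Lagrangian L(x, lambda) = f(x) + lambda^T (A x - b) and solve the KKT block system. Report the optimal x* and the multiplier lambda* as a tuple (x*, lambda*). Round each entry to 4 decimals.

Form the Lagrangian:
  L(x, lambda) = (1/2) x^T Q x + c^T x + lambda^T (A x - b)
Stationarity (grad_x L = 0): Q x + c + A^T lambda = 0.
Primal feasibility: A x = b.

This gives the KKT block system:
  [ Q   A^T ] [ x     ]   [-c ]
  [ A    0  ] [ lambda ] = [ b ]

Solving the linear system:
  x*      = (1.1154, 1.3269)
  lambda* = (-1.1538)
  f(x*)   = 0.9135

x* = (1.1154, 1.3269), lambda* = (-1.1538)


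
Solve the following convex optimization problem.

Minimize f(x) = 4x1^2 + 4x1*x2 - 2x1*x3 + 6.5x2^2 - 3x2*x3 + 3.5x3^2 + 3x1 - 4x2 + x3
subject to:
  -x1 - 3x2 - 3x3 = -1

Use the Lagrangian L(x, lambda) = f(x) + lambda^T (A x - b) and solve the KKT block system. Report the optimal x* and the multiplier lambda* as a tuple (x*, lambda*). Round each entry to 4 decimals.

Form the Lagrangian:
  L(x, lambda) = (1/2) x^T Q x + c^T x + lambda^T (A x - b)
Stationarity (grad_x L = 0): Q x + c + A^T lambda = 0.
Primal feasibility: A x = b.

This gives the KKT block system:
  [ Q   A^T ] [ x     ]   [-c ]
  [ A    0  ] [ lambda ] = [ b ]

Solving the linear system:
  x*      = (-0.6233, 0.5442, -0.0032)
  lambda* = (0.1972)
  f(x*)   = -1.9264

x* = (-0.6233, 0.5442, -0.0032), lambda* = (0.1972)


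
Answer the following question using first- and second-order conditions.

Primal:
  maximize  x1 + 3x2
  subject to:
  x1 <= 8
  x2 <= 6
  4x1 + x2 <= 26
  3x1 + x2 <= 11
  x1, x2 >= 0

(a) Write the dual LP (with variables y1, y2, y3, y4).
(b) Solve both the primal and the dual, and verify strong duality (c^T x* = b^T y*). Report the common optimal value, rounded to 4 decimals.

The standard primal-dual pair for 'max c^T x s.t. A x <= b, x >= 0' is:
  Dual:  min b^T y  s.t.  A^T y >= c,  y >= 0.

So the dual LP is:
  minimize  8y1 + 6y2 + 26y3 + 11y4
  subject to:
    y1 + 4y3 + 3y4 >= 1
    y2 + y3 + y4 >= 3
    y1, y2, y3, y4 >= 0

Solving the primal: x* = (1.6667, 6).
  primal value c^T x* = 19.6667.
Solving the dual: y* = (0, 2.6667, 0, 0.3333).
  dual value b^T y* = 19.6667.
Strong duality: c^T x* = b^T y*. Confirmed.

19.6667


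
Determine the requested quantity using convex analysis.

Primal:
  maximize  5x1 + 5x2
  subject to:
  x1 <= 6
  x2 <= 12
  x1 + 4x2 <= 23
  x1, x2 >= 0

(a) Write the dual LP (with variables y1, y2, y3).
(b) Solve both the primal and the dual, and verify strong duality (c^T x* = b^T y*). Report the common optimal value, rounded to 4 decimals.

The standard primal-dual pair for 'max c^T x s.t. A x <= b, x >= 0' is:
  Dual:  min b^T y  s.t.  A^T y >= c,  y >= 0.

So the dual LP is:
  minimize  6y1 + 12y2 + 23y3
  subject to:
    y1 + y3 >= 5
    y2 + 4y3 >= 5
    y1, y2, y3 >= 0

Solving the primal: x* = (6, 4.25).
  primal value c^T x* = 51.25.
Solving the dual: y* = (3.75, 0, 1.25).
  dual value b^T y* = 51.25.
Strong duality: c^T x* = b^T y*. Confirmed.

51.25


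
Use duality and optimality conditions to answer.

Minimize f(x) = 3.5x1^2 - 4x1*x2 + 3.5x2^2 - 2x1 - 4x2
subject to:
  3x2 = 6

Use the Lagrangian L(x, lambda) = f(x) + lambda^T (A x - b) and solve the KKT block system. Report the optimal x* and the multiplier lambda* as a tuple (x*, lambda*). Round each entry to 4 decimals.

Form the Lagrangian:
  L(x, lambda) = (1/2) x^T Q x + c^T x + lambda^T (A x - b)
Stationarity (grad_x L = 0): Q x + c + A^T lambda = 0.
Primal feasibility: A x = b.

This gives the KKT block system:
  [ Q   A^T ] [ x     ]   [-c ]
  [ A    0  ] [ lambda ] = [ b ]

Solving the linear system:
  x*      = (1.4286, 2)
  lambda* = (-1.4286)
  f(x*)   = -1.1429

x* = (1.4286, 2), lambda* = (-1.4286)


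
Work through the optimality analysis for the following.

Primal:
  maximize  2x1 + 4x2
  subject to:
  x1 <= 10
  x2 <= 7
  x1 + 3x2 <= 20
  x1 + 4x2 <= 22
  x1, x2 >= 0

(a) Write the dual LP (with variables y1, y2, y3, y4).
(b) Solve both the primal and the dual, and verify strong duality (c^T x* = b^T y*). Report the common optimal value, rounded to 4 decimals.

The standard primal-dual pair for 'max c^T x s.t. A x <= b, x >= 0' is:
  Dual:  min b^T y  s.t.  A^T y >= c,  y >= 0.

So the dual LP is:
  minimize  10y1 + 7y2 + 20y3 + 22y4
  subject to:
    y1 + y3 + y4 >= 2
    y2 + 3y3 + 4y4 >= 4
    y1, y2, y3, y4 >= 0

Solving the primal: x* = (10, 3).
  primal value c^T x* = 32.
Solving the dual: y* = (1, 0, 0, 1).
  dual value b^T y* = 32.
Strong duality: c^T x* = b^T y*. Confirmed.

32


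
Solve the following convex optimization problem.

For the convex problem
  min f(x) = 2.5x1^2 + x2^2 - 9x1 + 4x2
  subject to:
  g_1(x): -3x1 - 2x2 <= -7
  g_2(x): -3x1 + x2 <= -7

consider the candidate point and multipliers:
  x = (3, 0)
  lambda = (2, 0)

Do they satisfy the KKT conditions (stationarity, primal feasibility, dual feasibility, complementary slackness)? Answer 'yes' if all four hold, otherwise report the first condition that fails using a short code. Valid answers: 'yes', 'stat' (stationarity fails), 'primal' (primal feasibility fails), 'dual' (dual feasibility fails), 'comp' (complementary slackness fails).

Gradient of f: grad f(x) = Q x + c = (6, 4)
Constraint values g_i(x) = a_i^T x - b_i:
  g_1((3, 0)) = -2
  g_2((3, 0)) = -2
Stationarity residual: grad f(x) + sum_i lambda_i a_i = (0, 0)
  -> stationarity OK
Primal feasibility (all g_i <= 0): OK
Dual feasibility (all lambda_i >= 0): OK
Complementary slackness (lambda_i * g_i(x) = 0 for all i): FAILS

Verdict: the first failing condition is complementary_slackness -> comp.

comp


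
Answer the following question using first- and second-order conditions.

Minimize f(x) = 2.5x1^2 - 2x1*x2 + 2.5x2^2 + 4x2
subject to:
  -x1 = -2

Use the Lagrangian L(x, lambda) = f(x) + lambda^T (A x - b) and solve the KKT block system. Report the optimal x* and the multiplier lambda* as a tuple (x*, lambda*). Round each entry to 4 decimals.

Form the Lagrangian:
  L(x, lambda) = (1/2) x^T Q x + c^T x + lambda^T (A x - b)
Stationarity (grad_x L = 0): Q x + c + A^T lambda = 0.
Primal feasibility: A x = b.

This gives the KKT block system:
  [ Q   A^T ] [ x     ]   [-c ]
  [ A    0  ] [ lambda ] = [ b ]

Solving the linear system:
  x*      = (2, 0)
  lambda* = (10)
  f(x*)   = 10

x* = (2, 0), lambda* = (10)


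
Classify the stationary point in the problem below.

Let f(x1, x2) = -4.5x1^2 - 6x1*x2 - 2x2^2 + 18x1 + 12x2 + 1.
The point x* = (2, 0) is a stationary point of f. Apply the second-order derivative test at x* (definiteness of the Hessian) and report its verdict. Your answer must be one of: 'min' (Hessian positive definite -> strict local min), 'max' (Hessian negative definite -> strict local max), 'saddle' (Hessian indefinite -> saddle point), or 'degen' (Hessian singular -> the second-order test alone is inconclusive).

Compute the Hessian H = grad^2 f:
  H = [[-9, -6], [-6, -4]]
Verify stationarity: grad f(x*) = H x* + g = (0, 0).
Eigenvalues of H: -13, 0.
H has a zero eigenvalue (singular; negative semidefinite but not definite), so H is neither positive definite, negative definite, nor indefinite. The second-order test alone is inconclusive -> degen.
(Indeed, f is constant along the null direction of H through x*, so x* is not a strict local extremum.)

degen


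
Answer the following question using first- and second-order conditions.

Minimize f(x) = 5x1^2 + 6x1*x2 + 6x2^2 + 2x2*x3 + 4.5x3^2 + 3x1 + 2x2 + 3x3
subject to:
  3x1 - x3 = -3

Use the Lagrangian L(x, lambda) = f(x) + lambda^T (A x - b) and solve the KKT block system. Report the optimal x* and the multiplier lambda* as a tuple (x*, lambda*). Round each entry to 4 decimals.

Form the Lagrangian:
  L(x, lambda) = (1/2) x^T Q x + c^T x + lambda^T (A x - b)
Stationarity (grad_x L = 0): Q x + c + A^T lambda = 0.
Primal feasibility: A x = b.

This gives the KKT block system:
  [ Q   A^T ] [ x     ]   [-c ]
  [ A    0  ] [ lambda ] = [ b ]

Solving the linear system:
  x*      = (-1.0759, 0.4093, -0.2278)
  lambda* = (1.7679)
  f(x*)   = 1.1055

x* = (-1.0759, 0.4093, -0.2278), lambda* = (1.7679)


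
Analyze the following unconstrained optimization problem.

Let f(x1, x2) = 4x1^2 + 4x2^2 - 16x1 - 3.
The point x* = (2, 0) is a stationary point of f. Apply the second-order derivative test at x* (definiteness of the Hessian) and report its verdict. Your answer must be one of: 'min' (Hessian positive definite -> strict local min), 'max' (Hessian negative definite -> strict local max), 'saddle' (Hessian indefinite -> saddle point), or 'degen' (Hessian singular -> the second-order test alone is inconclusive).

Compute the Hessian H = grad^2 f:
  H = [[8, 0], [0, 8]]
Verify stationarity: grad f(x*) = H x* + g = (0, 0).
Eigenvalues of H: 8, 8.
Both eigenvalues > 0, so H is positive definite -> x* is a strict local min.

min


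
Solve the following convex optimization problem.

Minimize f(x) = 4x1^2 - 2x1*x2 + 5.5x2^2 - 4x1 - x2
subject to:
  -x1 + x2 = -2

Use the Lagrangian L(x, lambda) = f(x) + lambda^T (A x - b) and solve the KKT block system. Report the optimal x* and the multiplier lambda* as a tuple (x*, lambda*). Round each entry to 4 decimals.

Form the Lagrangian:
  L(x, lambda) = (1/2) x^T Q x + c^T x + lambda^T (A x - b)
Stationarity (grad_x L = 0): Q x + c + A^T lambda = 0.
Primal feasibility: A x = b.

This gives the KKT block system:
  [ Q   A^T ] [ x     ]   [-c ]
  [ A    0  ] [ lambda ] = [ b ]

Solving the linear system:
  x*      = (1.5333, -0.4667)
  lambda* = (9.2)
  f(x*)   = 6.3667

x* = (1.5333, -0.4667), lambda* = (9.2)


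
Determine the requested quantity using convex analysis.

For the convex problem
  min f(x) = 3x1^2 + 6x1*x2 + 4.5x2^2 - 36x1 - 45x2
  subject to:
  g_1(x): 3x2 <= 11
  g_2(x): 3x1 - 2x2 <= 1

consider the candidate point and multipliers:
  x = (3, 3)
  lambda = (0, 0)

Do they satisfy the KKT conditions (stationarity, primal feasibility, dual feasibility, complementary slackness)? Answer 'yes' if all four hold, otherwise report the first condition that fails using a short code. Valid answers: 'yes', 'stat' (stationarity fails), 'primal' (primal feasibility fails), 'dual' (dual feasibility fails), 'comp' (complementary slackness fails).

Gradient of f: grad f(x) = Q x + c = (0, 0)
Constraint values g_i(x) = a_i^T x - b_i:
  g_1((3, 3)) = -2
  g_2((3, 3)) = 2
Stationarity residual: grad f(x) + sum_i lambda_i a_i = (0, 0)
  -> stationarity OK
Primal feasibility (all g_i <= 0): FAILS
Dual feasibility (all lambda_i >= 0): OK
Complementary slackness (lambda_i * g_i(x) = 0 for all i): OK

Verdict: the first failing condition is primal_feasibility -> primal.

primal


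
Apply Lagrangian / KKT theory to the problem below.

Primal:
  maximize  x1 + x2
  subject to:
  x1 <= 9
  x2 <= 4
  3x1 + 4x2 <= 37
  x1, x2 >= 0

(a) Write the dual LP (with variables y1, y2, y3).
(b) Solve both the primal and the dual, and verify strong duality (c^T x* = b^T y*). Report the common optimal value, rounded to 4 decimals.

The standard primal-dual pair for 'max c^T x s.t. A x <= b, x >= 0' is:
  Dual:  min b^T y  s.t.  A^T y >= c,  y >= 0.

So the dual LP is:
  minimize  9y1 + 4y2 + 37y3
  subject to:
    y1 + 3y3 >= 1
    y2 + 4y3 >= 1
    y1, y2, y3 >= 0

Solving the primal: x* = (9, 2.5).
  primal value c^T x* = 11.5.
Solving the dual: y* = (0.25, 0, 0.25).
  dual value b^T y* = 11.5.
Strong duality: c^T x* = b^T y*. Confirmed.

11.5


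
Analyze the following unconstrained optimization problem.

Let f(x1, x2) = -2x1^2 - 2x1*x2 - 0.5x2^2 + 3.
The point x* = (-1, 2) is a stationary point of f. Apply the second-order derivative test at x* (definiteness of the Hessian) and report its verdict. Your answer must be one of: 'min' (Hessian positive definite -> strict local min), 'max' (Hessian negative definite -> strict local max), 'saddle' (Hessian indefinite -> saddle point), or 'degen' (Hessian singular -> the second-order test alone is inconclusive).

Compute the Hessian H = grad^2 f:
  H = [[-4, -2], [-2, -1]]
Verify stationarity: grad f(x*) = H x* + g = (0, 0).
Eigenvalues of H: -5, 0.
H has a zero eigenvalue (singular; negative semidefinite but not definite), so H is neither positive definite, negative definite, nor indefinite. The second-order test alone is inconclusive -> degen.
(Indeed, f is constant along the null direction of H through x*, so x* is not a strict local extremum.)

degen


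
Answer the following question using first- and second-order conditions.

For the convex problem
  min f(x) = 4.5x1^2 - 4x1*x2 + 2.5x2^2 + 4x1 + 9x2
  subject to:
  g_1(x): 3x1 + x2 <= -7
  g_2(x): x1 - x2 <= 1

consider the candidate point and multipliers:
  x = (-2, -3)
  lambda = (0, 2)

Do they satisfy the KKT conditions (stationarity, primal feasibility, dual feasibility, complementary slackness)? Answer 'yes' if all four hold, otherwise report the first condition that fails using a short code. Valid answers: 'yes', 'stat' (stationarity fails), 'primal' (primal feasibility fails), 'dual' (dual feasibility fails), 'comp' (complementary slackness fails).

Gradient of f: grad f(x) = Q x + c = (-2, 2)
Constraint values g_i(x) = a_i^T x - b_i:
  g_1((-2, -3)) = -2
  g_2((-2, -3)) = 0
Stationarity residual: grad f(x) + sum_i lambda_i a_i = (0, 0)
  -> stationarity OK
Primal feasibility (all g_i <= 0): OK
Dual feasibility (all lambda_i >= 0): OK
Complementary slackness (lambda_i * g_i(x) = 0 for all i): OK

Verdict: yes, KKT holds.

yes


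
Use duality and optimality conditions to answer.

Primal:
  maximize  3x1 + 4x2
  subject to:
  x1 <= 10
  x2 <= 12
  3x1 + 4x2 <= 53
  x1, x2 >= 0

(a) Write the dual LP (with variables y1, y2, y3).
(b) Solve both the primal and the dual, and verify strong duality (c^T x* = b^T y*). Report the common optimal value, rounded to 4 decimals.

The standard primal-dual pair for 'max c^T x s.t. A x <= b, x >= 0' is:
  Dual:  min b^T y  s.t.  A^T y >= c,  y >= 0.

So the dual LP is:
  minimize  10y1 + 12y2 + 53y3
  subject to:
    y1 + 3y3 >= 3
    y2 + 4y3 >= 4
    y1, y2, y3 >= 0

Solving the primal: x* = (1.6667, 12).
  primal value c^T x* = 53.
Solving the dual: y* = (0, 0, 1).
  dual value b^T y* = 53.
Strong duality: c^T x* = b^T y*. Confirmed.

53


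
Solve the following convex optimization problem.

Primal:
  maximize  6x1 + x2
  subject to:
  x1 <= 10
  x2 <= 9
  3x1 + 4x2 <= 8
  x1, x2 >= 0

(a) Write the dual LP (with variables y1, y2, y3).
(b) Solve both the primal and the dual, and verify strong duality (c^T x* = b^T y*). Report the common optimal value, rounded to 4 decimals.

The standard primal-dual pair for 'max c^T x s.t. A x <= b, x >= 0' is:
  Dual:  min b^T y  s.t.  A^T y >= c,  y >= 0.

So the dual LP is:
  minimize  10y1 + 9y2 + 8y3
  subject to:
    y1 + 3y3 >= 6
    y2 + 4y3 >= 1
    y1, y2, y3 >= 0

Solving the primal: x* = (2.6667, 0).
  primal value c^T x* = 16.
Solving the dual: y* = (0, 0, 2).
  dual value b^T y* = 16.
Strong duality: c^T x* = b^T y*. Confirmed.

16


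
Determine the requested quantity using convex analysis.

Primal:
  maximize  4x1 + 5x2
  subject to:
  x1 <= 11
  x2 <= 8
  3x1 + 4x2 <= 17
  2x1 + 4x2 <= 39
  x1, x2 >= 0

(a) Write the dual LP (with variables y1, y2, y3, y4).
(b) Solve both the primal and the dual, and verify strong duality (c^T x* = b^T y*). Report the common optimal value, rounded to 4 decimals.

The standard primal-dual pair for 'max c^T x s.t. A x <= b, x >= 0' is:
  Dual:  min b^T y  s.t.  A^T y >= c,  y >= 0.

So the dual LP is:
  minimize  11y1 + 8y2 + 17y3 + 39y4
  subject to:
    y1 + 3y3 + 2y4 >= 4
    y2 + 4y3 + 4y4 >= 5
    y1, y2, y3, y4 >= 0

Solving the primal: x* = (5.6667, 0).
  primal value c^T x* = 22.6667.
Solving the dual: y* = (0, 0, 1.3333, 0).
  dual value b^T y* = 22.6667.
Strong duality: c^T x* = b^T y*. Confirmed.

22.6667


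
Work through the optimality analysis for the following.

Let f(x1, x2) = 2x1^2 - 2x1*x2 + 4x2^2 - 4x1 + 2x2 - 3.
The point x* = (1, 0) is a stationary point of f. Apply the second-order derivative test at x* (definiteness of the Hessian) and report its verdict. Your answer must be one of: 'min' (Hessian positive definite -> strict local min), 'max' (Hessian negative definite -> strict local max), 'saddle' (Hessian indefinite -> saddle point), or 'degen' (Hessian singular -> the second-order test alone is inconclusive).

Compute the Hessian H = grad^2 f:
  H = [[4, -2], [-2, 8]]
Verify stationarity: grad f(x*) = H x* + g = (0, 0).
Eigenvalues of H: 3.1716, 8.8284.
Both eigenvalues > 0, so H is positive definite -> x* is a strict local min.

min


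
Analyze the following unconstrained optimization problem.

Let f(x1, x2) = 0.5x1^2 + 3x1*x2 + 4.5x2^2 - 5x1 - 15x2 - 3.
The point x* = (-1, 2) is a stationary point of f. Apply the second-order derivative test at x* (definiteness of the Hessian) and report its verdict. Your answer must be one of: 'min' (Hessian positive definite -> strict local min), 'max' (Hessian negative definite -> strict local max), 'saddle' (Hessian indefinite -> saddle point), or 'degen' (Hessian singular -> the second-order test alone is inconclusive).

Compute the Hessian H = grad^2 f:
  H = [[1, 3], [3, 9]]
Verify stationarity: grad f(x*) = H x* + g = (0, 0).
Eigenvalues of H: 0, 10.
H has a zero eigenvalue (singular; positive semidefinite but not definite), so H is neither positive definite, negative definite, nor indefinite. The second-order test alone is inconclusive -> degen.
(Indeed, f is constant along the null direction of H through x*, so x* is not a strict local extremum.)

degen


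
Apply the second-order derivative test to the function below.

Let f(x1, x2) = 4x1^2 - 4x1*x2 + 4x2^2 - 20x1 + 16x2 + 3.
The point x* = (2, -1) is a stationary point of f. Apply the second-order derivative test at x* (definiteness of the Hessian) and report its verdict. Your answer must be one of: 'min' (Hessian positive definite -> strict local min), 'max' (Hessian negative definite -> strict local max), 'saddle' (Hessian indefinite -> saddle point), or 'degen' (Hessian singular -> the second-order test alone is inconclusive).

Compute the Hessian H = grad^2 f:
  H = [[8, -4], [-4, 8]]
Verify stationarity: grad f(x*) = H x* + g = (0, 0).
Eigenvalues of H: 4, 12.
Both eigenvalues > 0, so H is positive definite -> x* is a strict local min.

min
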